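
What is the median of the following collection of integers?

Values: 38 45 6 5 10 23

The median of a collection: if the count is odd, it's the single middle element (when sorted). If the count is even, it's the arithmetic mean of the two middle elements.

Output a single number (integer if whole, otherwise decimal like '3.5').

Answer: 16.5

Derivation:
Step 1: insert 38 -> lo=[38] (size 1, max 38) hi=[] (size 0) -> median=38
Step 2: insert 45 -> lo=[38] (size 1, max 38) hi=[45] (size 1, min 45) -> median=41.5
Step 3: insert 6 -> lo=[6, 38] (size 2, max 38) hi=[45] (size 1, min 45) -> median=38
Step 4: insert 5 -> lo=[5, 6] (size 2, max 6) hi=[38, 45] (size 2, min 38) -> median=22
Step 5: insert 10 -> lo=[5, 6, 10] (size 3, max 10) hi=[38, 45] (size 2, min 38) -> median=10
Step 6: insert 23 -> lo=[5, 6, 10] (size 3, max 10) hi=[23, 38, 45] (size 3, min 23) -> median=16.5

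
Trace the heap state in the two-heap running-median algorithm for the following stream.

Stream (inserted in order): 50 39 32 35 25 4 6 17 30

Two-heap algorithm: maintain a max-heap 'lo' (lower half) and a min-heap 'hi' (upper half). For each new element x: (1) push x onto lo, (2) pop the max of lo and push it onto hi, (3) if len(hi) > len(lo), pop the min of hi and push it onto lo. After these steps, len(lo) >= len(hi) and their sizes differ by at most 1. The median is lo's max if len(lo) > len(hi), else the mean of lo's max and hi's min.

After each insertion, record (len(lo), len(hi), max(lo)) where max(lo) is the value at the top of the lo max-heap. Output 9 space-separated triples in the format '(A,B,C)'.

Step 1: insert 50 -> lo=[50] hi=[] -> (len(lo)=1, len(hi)=0, max(lo)=50)
Step 2: insert 39 -> lo=[39] hi=[50] -> (len(lo)=1, len(hi)=1, max(lo)=39)
Step 3: insert 32 -> lo=[32, 39] hi=[50] -> (len(lo)=2, len(hi)=1, max(lo)=39)
Step 4: insert 35 -> lo=[32, 35] hi=[39, 50] -> (len(lo)=2, len(hi)=2, max(lo)=35)
Step 5: insert 25 -> lo=[25, 32, 35] hi=[39, 50] -> (len(lo)=3, len(hi)=2, max(lo)=35)
Step 6: insert 4 -> lo=[4, 25, 32] hi=[35, 39, 50] -> (len(lo)=3, len(hi)=3, max(lo)=32)
Step 7: insert 6 -> lo=[4, 6, 25, 32] hi=[35, 39, 50] -> (len(lo)=4, len(hi)=3, max(lo)=32)
Step 8: insert 17 -> lo=[4, 6, 17, 25] hi=[32, 35, 39, 50] -> (len(lo)=4, len(hi)=4, max(lo)=25)
Step 9: insert 30 -> lo=[4, 6, 17, 25, 30] hi=[32, 35, 39, 50] -> (len(lo)=5, len(hi)=4, max(lo)=30)

Answer: (1,0,50) (1,1,39) (2,1,39) (2,2,35) (3,2,35) (3,3,32) (4,3,32) (4,4,25) (5,4,30)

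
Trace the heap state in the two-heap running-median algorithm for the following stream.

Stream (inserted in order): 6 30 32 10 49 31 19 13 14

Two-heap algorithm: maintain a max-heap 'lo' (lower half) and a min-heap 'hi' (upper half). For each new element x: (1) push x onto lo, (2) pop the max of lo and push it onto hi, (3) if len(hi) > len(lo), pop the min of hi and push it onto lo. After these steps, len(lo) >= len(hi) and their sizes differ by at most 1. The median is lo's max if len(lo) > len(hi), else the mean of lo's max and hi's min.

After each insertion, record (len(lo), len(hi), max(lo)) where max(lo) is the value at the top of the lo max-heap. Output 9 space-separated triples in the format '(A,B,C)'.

Answer: (1,0,6) (1,1,6) (2,1,30) (2,2,10) (3,2,30) (3,3,30) (4,3,30) (4,4,19) (5,4,19)

Derivation:
Step 1: insert 6 -> lo=[6] hi=[] -> (len(lo)=1, len(hi)=0, max(lo)=6)
Step 2: insert 30 -> lo=[6] hi=[30] -> (len(lo)=1, len(hi)=1, max(lo)=6)
Step 3: insert 32 -> lo=[6, 30] hi=[32] -> (len(lo)=2, len(hi)=1, max(lo)=30)
Step 4: insert 10 -> lo=[6, 10] hi=[30, 32] -> (len(lo)=2, len(hi)=2, max(lo)=10)
Step 5: insert 49 -> lo=[6, 10, 30] hi=[32, 49] -> (len(lo)=3, len(hi)=2, max(lo)=30)
Step 6: insert 31 -> lo=[6, 10, 30] hi=[31, 32, 49] -> (len(lo)=3, len(hi)=3, max(lo)=30)
Step 7: insert 19 -> lo=[6, 10, 19, 30] hi=[31, 32, 49] -> (len(lo)=4, len(hi)=3, max(lo)=30)
Step 8: insert 13 -> lo=[6, 10, 13, 19] hi=[30, 31, 32, 49] -> (len(lo)=4, len(hi)=4, max(lo)=19)
Step 9: insert 14 -> lo=[6, 10, 13, 14, 19] hi=[30, 31, 32, 49] -> (len(lo)=5, len(hi)=4, max(lo)=19)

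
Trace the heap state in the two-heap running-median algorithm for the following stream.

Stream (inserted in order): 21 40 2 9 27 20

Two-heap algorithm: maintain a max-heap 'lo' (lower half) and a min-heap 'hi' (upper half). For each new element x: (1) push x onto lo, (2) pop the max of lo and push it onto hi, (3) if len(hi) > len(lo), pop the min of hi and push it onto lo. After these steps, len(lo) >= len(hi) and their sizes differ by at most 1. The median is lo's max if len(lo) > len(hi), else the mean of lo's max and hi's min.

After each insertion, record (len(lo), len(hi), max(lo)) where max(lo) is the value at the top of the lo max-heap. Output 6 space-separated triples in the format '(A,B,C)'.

Answer: (1,0,21) (1,1,21) (2,1,21) (2,2,9) (3,2,21) (3,3,20)

Derivation:
Step 1: insert 21 -> lo=[21] hi=[] -> (len(lo)=1, len(hi)=0, max(lo)=21)
Step 2: insert 40 -> lo=[21] hi=[40] -> (len(lo)=1, len(hi)=1, max(lo)=21)
Step 3: insert 2 -> lo=[2, 21] hi=[40] -> (len(lo)=2, len(hi)=1, max(lo)=21)
Step 4: insert 9 -> lo=[2, 9] hi=[21, 40] -> (len(lo)=2, len(hi)=2, max(lo)=9)
Step 5: insert 27 -> lo=[2, 9, 21] hi=[27, 40] -> (len(lo)=3, len(hi)=2, max(lo)=21)
Step 6: insert 20 -> lo=[2, 9, 20] hi=[21, 27, 40] -> (len(lo)=3, len(hi)=3, max(lo)=20)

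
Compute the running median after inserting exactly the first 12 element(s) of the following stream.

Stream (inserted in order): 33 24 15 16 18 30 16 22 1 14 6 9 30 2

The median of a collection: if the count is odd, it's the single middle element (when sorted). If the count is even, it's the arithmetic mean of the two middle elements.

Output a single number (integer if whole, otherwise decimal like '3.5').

Answer: 16

Derivation:
Step 1: insert 33 -> lo=[33] (size 1, max 33) hi=[] (size 0) -> median=33
Step 2: insert 24 -> lo=[24] (size 1, max 24) hi=[33] (size 1, min 33) -> median=28.5
Step 3: insert 15 -> lo=[15, 24] (size 2, max 24) hi=[33] (size 1, min 33) -> median=24
Step 4: insert 16 -> lo=[15, 16] (size 2, max 16) hi=[24, 33] (size 2, min 24) -> median=20
Step 5: insert 18 -> lo=[15, 16, 18] (size 3, max 18) hi=[24, 33] (size 2, min 24) -> median=18
Step 6: insert 30 -> lo=[15, 16, 18] (size 3, max 18) hi=[24, 30, 33] (size 3, min 24) -> median=21
Step 7: insert 16 -> lo=[15, 16, 16, 18] (size 4, max 18) hi=[24, 30, 33] (size 3, min 24) -> median=18
Step 8: insert 22 -> lo=[15, 16, 16, 18] (size 4, max 18) hi=[22, 24, 30, 33] (size 4, min 22) -> median=20
Step 9: insert 1 -> lo=[1, 15, 16, 16, 18] (size 5, max 18) hi=[22, 24, 30, 33] (size 4, min 22) -> median=18
Step 10: insert 14 -> lo=[1, 14, 15, 16, 16] (size 5, max 16) hi=[18, 22, 24, 30, 33] (size 5, min 18) -> median=17
Step 11: insert 6 -> lo=[1, 6, 14, 15, 16, 16] (size 6, max 16) hi=[18, 22, 24, 30, 33] (size 5, min 18) -> median=16
Step 12: insert 9 -> lo=[1, 6, 9, 14, 15, 16] (size 6, max 16) hi=[16, 18, 22, 24, 30, 33] (size 6, min 16) -> median=16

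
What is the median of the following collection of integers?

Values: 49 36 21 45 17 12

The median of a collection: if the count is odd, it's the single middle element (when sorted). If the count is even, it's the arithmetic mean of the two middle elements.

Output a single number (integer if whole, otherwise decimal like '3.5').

Step 1: insert 49 -> lo=[49] (size 1, max 49) hi=[] (size 0) -> median=49
Step 2: insert 36 -> lo=[36] (size 1, max 36) hi=[49] (size 1, min 49) -> median=42.5
Step 3: insert 21 -> lo=[21, 36] (size 2, max 36) hi=[49] (size 1, min 49) -> median=36
Step 4: insert 45 -> lo=[21, 36] (size 2, max 36) hi=[45, 49] (size 2, min 45) -> median=40.5
Step 5: insert 17 -> lo=[17, 21, 36] (size 3, max 36) hi=[45, 49] (size 2, min 45) -> median=36
Step 6: insert 12 -> lo=[12, 17, 21] (size 3, max 21) hi=[36, 45, 49] (size 3, min 36) -> median=28.5

Answer: 28.5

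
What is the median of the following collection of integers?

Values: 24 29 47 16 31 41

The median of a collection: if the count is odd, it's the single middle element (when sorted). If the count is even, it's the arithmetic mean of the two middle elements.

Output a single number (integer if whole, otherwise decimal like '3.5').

Step 1: insert 24 -> lo=[24] (size 1, max 24) hi=[] (size 0) -> median=24
Step 2: insert 29 -> lo=[24] (size 1, max 24) hi=[29] (size 1, min 29) -> median=26.5
Step 3: insert 47 -> lo=[24, 29] (size 2, max 29) hi=[47] (size 1, min 47) -> median=29
Step 4: insert 16 -> lo=[16, 24] (size 2, max 24) hi=[29, 47] (size 2, min 29) -> median=26.5
Step 5: insert 31 -> lo=[16, 24, 29] (size 3, max 29) hi=[31, 47] (size 2, min 31) -> median=29
Step 6: insert 41 -> lo=[16, 24, 29] (size 3, max 29) hi=[31, 41, 47] (size 3, min 31) -> median=30

Answer: 30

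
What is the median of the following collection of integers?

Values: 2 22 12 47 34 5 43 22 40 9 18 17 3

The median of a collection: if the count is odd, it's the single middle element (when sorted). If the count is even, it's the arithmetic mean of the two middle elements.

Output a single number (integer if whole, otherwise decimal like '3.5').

Answer: 18

Derivation:
Step 1: insert 2 -> lo=[2] (size 1, max 2) hi=[] (size 0) -> median=2
Step 2: insert 22 -> lo=[2] (size 1, max 2) hi=[22] (size 1, min 22) -> median=12
Step 3: insert 12 -> lo=[2, 12] (size 2, max 12) hi=[22] (size 1, min 22) -> median=12
Step 4: insert 47 -> lo=[2, 12] (size 2, max 12) hi=[22, 47] (size 2, min 22) -> median=17
Step 5: insert 34 -> lo=[2, 12, 22] (size 3, max 22) hi=[34, 47] (size 2, min 34) -> median=22
Step 6: insert 5 -> lo=[2, 5, 12] (size 3, max 12) hi=[22, 34, 47] (size 3, min 22) -> median=17
Step 7: insert 43 -> lo=[2, 5, 12, 22] (size 4, max 22) hi=[34, 43, 47] (size 3, min 34) -> median=22
Step 8: insert 22 -> lo=[2, 5, 12, 22] (size 4, max 22) hi=[22, 34, 43, 47] (size 4, min 22) -> median=22
Step 9: insert 40 -> lo=[2, 5, 12, 22, 22] (size 5, max 22) hi=[34, 40, 43, 47] (size 4, min 34) -> median=22
Step 10: insert 9 -> lo=[2, 5, 9, 12, 22] (size 5, max 22) hi=[22, 34, 40, 43, 47] (size 5, min 22) -> median=22
Step 11: insert 18 -> lo=[2, 5, 9, 12, 18, 22] (size 6, max 22) hi=[22, 34, 40, 43, 47] (size 5, min 22) -> median=22
Step 12: insert 17 -> lo=[2, 5, 9, 12, 17, 18] (size 6, max 18) hi=[22, 22, 34, 40, 43, 47] (size 6, min 22) -> median=20
Step 13: insert 3 -> lo=[2, 3, 5, 9, 12, 17, 18] (size 7, max 18) hi=[22, 22, 34, 40, 43, 47] (size 6, min 22) -> median=18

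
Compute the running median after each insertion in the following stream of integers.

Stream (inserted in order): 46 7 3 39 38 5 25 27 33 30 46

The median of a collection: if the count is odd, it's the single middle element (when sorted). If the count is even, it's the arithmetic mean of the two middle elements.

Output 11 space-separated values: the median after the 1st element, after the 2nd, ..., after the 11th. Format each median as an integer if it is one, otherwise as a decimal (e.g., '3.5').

Step 1: insert 46 -> lo=[46] (size 1, max 46) hi=[] (size 0) -> median=46
Step 2: insert 7 -> lo=[7] (size 1, max 7) hi=[46] (size 1, min 46) -> median=26.5
Step 3: insert 3 -> lo=[3, 7] (size 2, max 7) hi=[46] (size 1, min 46) -> median=7
Step 4: insert 39 -> lo=[3, 7] (size 2, max 7) hi=[39, 46] (size 2, min 39) -> median=23
Step 5: insert 38 -> lo=[3, 7, 38] (size 3, max 38) hi=[39, 46] (size 2, min 39) -> median=38
Step 6: insert 5 -> lo=[3, 5, 7] (size 3, max 7) hi=[38, 39, 46] (size 3, min 38) -> median=22.5
Step 7: insert 25 -> lo=[3, 5, 7, 25] (size 4, max 25) hi=[38, 39, 46] (size 3, min 38) -> median=25
Step 8: insert 27 -> lo=[3, 5, 7, 25] (size 4, max 25) hi=[27, 38, 39, 46] (size 4, min 27) -> median=26
Step 9: insert 33 -> lo=[3, 5, 7, 25, 27] (size 5, max 27) hi=[33, 38, 39, 46] (size 4, min 33) -> median=27
Step 10: insert 30 -> lo=[3, 5, 7, 25, 27] (size 5, max 27) hi=[30, 33, 38, 39, 46] (size 5, min 30) -> median=28.5
Step 11: insert 46 -> lo=[3, 5, 7, 25, 27, 30] (size 6, max 30) hi=[33, 38, 39, 46, 46] (size 5, min 33) -> median=30

Answer: 46 26.5 7 23 38 22.5 25 26 27 28.5 30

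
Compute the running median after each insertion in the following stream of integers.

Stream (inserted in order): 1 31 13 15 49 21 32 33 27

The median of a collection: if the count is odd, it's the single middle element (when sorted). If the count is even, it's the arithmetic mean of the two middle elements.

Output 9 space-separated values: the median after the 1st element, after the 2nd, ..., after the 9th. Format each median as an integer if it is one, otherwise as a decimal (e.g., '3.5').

Answer: 1 16 13 14 15 18 21 26 27

Derivation:
Step 1: insert 1 -> lo=[1] (size 1, max 1) hi=[] (size 0) -> median=1
Step 2: insert 31 -> lo=[1] (size 1, max 1) hi=[31] (size 1, min 31) -> median=16
Step 3: insert 13 -> lo=[1, 13] (size 2, max 13) hi=[31] (size 1, min 31) -> median=13
Step 4: insert 15 -> lo=[1, 13] (size 2, max 13) hi=[15, 31] (size 2, min 15) -> median=14
Step 5: insert 49 -> lo=[1, 13, 15] (size 3, max 15) hi=[31, 49] (size 2, min 31) -> median=15
Step 6: insert 21 -> lo=[1, 13, 15] (size 3, max 15) hi=[21, 31, 49] (size 3, min 21) -> median=18
Step 7: insert 32 -> lo=[1, 13, 15, 21] (size 4, max 21) hi=[31, 32, 49] (size 3, min 31) -> median=21
Step 8: insert 33 -> lo=[1, 13, 15, 21] (size 4, max 21) hi=[31, 32, 33, 49] (size 4, min 31) -> median=26
Step 9: insert 27 -> lo=[1, 13, 15, 21, 27] (size 5, max 27) hi=[31, 32, 33, 49] (size 4, min 31) -> median=27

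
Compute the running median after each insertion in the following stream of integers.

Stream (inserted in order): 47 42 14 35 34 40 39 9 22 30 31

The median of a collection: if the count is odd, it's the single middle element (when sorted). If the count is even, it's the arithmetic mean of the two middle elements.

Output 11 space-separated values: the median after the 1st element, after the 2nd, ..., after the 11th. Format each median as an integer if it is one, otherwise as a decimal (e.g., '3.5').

Answer: 47 44.5 42 38.5 35 37.5 39 37 35 34.5 34

Derivation:
Step 1: insert 47 -> lo=[47] (size 1, max 47) hi=[] (size 0) -> median=47
Step 2: insert 42 -> lo=[42] (size 1, max 42) hi=[47] (size 1, min 47) -> median=44.5
Step 3: insert 14 -> lo=[14, 42] (size 2, max 42) hi=[47] (size 1, min 47) -> median=42
Step 4: insert 35 -> lo=[14, 35] (size 2, max 35) hi=[42, 47] (size 2, min 42) -> median=38.5
Step 5: insert 34 -> lo=[14, 34, 35] (size 3, max 35) hi=[42, 47] (size 2, min 42) -> median=35
Step 6: insert 40 -> lo=[14, 34, 35] (size 3, max 35) hi=[40, 42, 47] (size 3, min 40) -> median=37.5
Step 7: insert 39 -> lo=[14, 34, 35, 39] (size 4, max 39) hi=[40, 42, 47] (size 3, min 40) -> median=39
Step 8: insert 9 -> lo=[9, 14, 34, 35] (size 4, max 35) hi=[39, 40, 42, 47] (size 4, min 39) -> median=37
Step 9: insert 22 -> lo=[9, 14, 22, 34, 35] (size 5, max 35) hi=[39, 40, 42, 47] (size 4, min 39) -> median=35
Step 10: insert 30 -> lo=[9, 14, 22, 30, 34] (size 5, max 34) hi=[35, 39, 40, 42, 47] (size 5, min 35) -> median=34.5
Step 11: insert 31 -> lo=[9, 14, 22, 30, 31, 34] (size 6, max 34) hi=[35, 39, 40, 42, 47] (size 5, min 35) -> median=34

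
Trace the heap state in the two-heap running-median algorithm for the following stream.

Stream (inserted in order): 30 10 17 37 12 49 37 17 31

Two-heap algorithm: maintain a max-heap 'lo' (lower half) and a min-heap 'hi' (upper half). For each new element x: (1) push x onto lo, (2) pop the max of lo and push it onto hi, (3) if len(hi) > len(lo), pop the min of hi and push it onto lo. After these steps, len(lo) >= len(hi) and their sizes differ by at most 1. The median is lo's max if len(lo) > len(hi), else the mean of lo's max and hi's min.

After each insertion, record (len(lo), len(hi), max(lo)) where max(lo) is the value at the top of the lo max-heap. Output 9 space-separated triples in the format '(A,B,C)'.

Answer: (1,0,30) (1,1,10) (2,1,17) (2,2,17) (3,2,17) (3,3,17) (4,3,30) (4,4,17) (5,4,30)

Derivation:
Step 1: insert 30 -> lo=[30] hi=[] -> (len(lo)=1, len(hi)=0, max(lo)=30)
Step 2: insert 10 -> lo=[10] hi=[30] -> (len(lo)=1, len(hi)=1, max(lo)=10)
Step 3: insert 17 -> lo=[10, 17] hi=[30] -> (len(lo)=2, len(hi)=1, max(lo)=17)
Step 4: insert 37 -> lo=[10, 17] hi=[30, 37] -> (len(lo)=2, len(hi)=2, max(lo)=17)
Step 5: insert 12 -> lo=[10, 12, 17] hi=[30, 37] -> (len(lo)=3, len(hi)=2, max(lo)=17)
Step 6: insert 49 -> lo=[10, 12, 17] hi=[30, 37, 49] -> (len(lo)=3, len(hi)=3, max(lo)=17)
Step 7: insert 37 -> lo=[10, 12, 17, 30] hi=[37, 37, 49] -> (len(lo)=4, len(hi)=3, max(lo)=30)
Step 8: insert 17 -> lo=[10, 12, 17, 17] hi=[30, 37, 37, 49] -> (len(lo)=4, len(hi)=4, max(lo)=17)
Step 9: insert 31 -> lo=[10, 12, 17, 17, 30] hi=[31, 37, 37, 49] -> (len(lo)=5, len(hi)=4, max(lo)=30)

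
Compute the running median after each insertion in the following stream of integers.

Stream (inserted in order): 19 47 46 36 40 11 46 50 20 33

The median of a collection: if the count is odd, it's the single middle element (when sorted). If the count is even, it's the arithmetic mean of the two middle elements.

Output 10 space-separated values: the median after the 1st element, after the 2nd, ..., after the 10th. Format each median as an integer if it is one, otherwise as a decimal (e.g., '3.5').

Answer: 19 33 46 41 40 38 40 43 40 38

Derivation:
Step 1: insert 19 -> lo=[19] (size 1, max 19) hi=[] (size 0) -> median=19
Step 2: insert 47 -> lo=[19] (size 1, max 19) hi=[47] (size 1, min 47) -> median=33
Step 3: insert 46 -> lo=[19, 46] (size 2, max 46) hi=[47] (size 1, min 47) -> median=46
Step 4: insert 36 -> lo=[19, 36] (size 2, max 36) hi=[46, 47] (size 2, min 46) -> median=41
Step 5: insert 40 -> lo=[19, 36, 40] (size 3, max 40) hi=[46, 47] (size 2, min 46) -> median=40
Step 6: insert 11 -> lo=[11, 19, 36] (size 3, max 36) hi=[40, 46, 47] (size 3, min 40) -> median=38
Step 7: insert 46 -> lo=[11, 19, 36, 40] (size 4, max 40) hi=[46, 46, 47] (size 3, min 46) -> median=40
Step 8: insert 50 -> lo=[11, 19, 36, 40] (size 4, max 40) hi=[46, 46, 47, 50] (size 4, min 46) -> median=43
Step 9: insert 20 -> lo=[11, 19, 20, 36, 40] (size 5, max 40) hi=[46, 46, 47, 50] (size 4, min 46) -> median=40
Step 10: insert 33 -> lo=[11, 19, 20, 33, 36] (size 5, max 36) hi=[40, 46, 46, 47, 50] (size 5, min 40) -> median=38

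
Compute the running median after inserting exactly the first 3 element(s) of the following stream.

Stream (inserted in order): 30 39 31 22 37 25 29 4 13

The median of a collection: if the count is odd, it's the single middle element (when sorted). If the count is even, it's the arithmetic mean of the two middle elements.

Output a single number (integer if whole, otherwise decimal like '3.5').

Answer: 31

Derivation:
Step 1: insert 30 -> lo=[30] (size 1, max 30) hi=[] (size 0) -> median=30
Step 2: insert 39 -> lo=[30] (size 1, max 30) hi=[39] (size 1, min 39) -> median=34.5
Step 3: insert 31 -> lo=[30, 31] (size 2, max 31) hi=[39] (size 1, min 39) -> median=31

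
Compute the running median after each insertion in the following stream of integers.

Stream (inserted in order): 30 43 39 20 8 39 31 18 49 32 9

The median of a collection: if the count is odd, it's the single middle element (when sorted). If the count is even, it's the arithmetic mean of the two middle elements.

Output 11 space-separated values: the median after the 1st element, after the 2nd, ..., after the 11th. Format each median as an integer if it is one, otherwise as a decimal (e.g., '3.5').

Answer: 30 36.5 39 34.5 30 34.5 31 30.5 31 31.5 31

Derivation:
Step 1: insert 30 -> lo=[30] (size 1, max 30) hi=[] (size 0) -> median=30
Step 2: insert 43 -> lo=[30] (size 1, max 30) hi=[43] (size 1, min 43) -> median=36.5
Step 3: insert 39 -> lo=[30, 39] (size 2, max 39) hi=[43] (size 1, min 43) -> median=39
Step 4: insert 20 -> lo=[20, 30] (size 2, max 30) hi=[39, 43] (size 2, min 39) -> median=34.5
Step 5: insert 8 -> lo=[8, 20, 30] (size 3, max 30) hi=[39, 43] (size 2, min 39) -> median=30
Step 6: insert 39 -> lo=[8, 20, 30] (size 3, max 30) hi=[39, 39, 43] (size 3, min 39) -> median=34.5
Step 7: insert 31 -> lo=[8, 20, 30, 31] (size 4, max 31) hi=[39, 39, 43] (size 3, min 39) -> median=31
Step 8: insert 18 -> lo=[8, 18, 20, 30] (size 4, max 30) hi=[31, 39, 39, 43] (size 4, min 31) -> median=30.5
Step 9: insert 49 -> lo=[8, 18, 20, 30, 31] (size 5, max 31) hi=[39, 39, 43, 49] (size 4, min 39) -> median=31
Step 10: insert 32 -> lo=[8, 18, 20, 30, 31] (size 5, max 31) hi=[32, 39, 39, 43, 49] (size 5, min 32) -> median=31.5
Step 11: insert 9 -> lo=[8, 9, 18, 20, 30, 31] (size 6, max 31) hi=[32, 39, 39, 43, 49] (size 5, min 32) -> median=31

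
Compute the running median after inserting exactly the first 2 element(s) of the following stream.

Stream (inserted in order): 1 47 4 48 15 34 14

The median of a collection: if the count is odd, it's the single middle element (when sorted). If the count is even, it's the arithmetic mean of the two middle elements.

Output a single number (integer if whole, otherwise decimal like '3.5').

Answer: 24

Derivation:
Step 1: insert 1 -> lo=[1] (size 1, max 1) hi=[] (size 0) -> median=1
Step 2: insert 47 -> lo=[1] (size 1, max 1) hi=[47] (size 1, min 47) -> median=24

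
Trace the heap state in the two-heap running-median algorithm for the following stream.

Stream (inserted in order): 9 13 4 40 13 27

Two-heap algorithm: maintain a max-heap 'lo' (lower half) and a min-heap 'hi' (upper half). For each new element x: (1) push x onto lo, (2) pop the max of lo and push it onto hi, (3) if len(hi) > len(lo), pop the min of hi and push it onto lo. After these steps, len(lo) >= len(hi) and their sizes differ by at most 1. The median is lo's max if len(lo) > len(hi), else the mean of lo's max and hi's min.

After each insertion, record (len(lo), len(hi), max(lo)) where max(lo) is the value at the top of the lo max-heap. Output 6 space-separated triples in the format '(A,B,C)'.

Step 1: insert 9 -> lo=[9] hi=[] -> (len(lo)=1, len(hi)=0, max(lo)=9)
Step 2: insert 13 -> lo=[9] hi=[13] -> (len(lo)=1, len(hi)=1, max(lo)=9)
Step 3: insert 4 -> lo=[4, 9] hi=[13] -> (len(lo)=2, len(hi)=1, max(lo)=9)
Step 4: insert 40 -> lo=[4, 9] hi=[13, 40] -> (len(lo)=2, len(hi)=2, max(lo)=9)
Step 5: insert 13 -> lo=[4, 9, 13] hi=[13, 40] -> (len(lo)=3, len(hi)=2, max(lo)=13)
Step 6: insert 27 -> lo=[4, 9, 13] hi=[13, 27, 40] -> (len(lo)=3, len(hi)=3, max(lo)=13)

Answer: (1,0,9) (1,1,9) (2,1,9) (2,2,9) (3,2,13) (3,3,13)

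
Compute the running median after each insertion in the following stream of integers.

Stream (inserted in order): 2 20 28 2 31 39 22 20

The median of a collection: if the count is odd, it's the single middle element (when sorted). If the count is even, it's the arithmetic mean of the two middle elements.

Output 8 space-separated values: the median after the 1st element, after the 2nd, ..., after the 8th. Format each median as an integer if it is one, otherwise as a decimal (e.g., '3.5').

Step 1: insert 2 -> lo=[2] (size 1, max 2) hi=[] (size 0) -> median=2
Step 2: insert 20 -> lo=[2] (size 1, max 2) hi=[20] (size 1, min 20) -> median=11
Step 3: insert 28 -> lo=[2, 20] (size 2, max 20) hi=[28] (size 1, min 28) -> median=20
Step 4: insert 2 -> lo=[2, 2] (size 2, max 2) hi=[20, 28] (size 2, min 20) -> median=11
Step 5: insert 31 -> lo=[2, 2, 20] (size 3, max 20) hi=[28, 31] (size 2, min 28) -> median=20
Step 6: insert 39 -> lo=[2, 2, 20] (size 3, max 20) hi=[28, 31, 39] (size 3, min 28) -> median=24
Step 7: insert 22 -> lo=[2, 2, 20, 22] (size 4, max 22) hi=[28, 31, 39] (size 3, min 28) -> median=22
Step 8: insert 20 -> lo=[2, 2, 20, 20] (size 4, max 20) hi=[22, 28, 31, 39] (size 4, min 22) -> median=21

Answer: 2 11 20 11 20 24 22 21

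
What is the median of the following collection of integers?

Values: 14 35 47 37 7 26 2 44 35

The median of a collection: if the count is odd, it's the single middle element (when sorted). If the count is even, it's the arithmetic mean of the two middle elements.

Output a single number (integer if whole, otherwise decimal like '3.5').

Answer: 35

Derivation:
Step 1: insert 14 -> lo=[14] (size 1, max 14) hi=[] (size 0) -> median=14
Step 2: insert 35 -> lo=[14] (size 1, max 14) hi=[35] (size 1, min 35) -> median=24.5
Step 3: insert 47 -> lo=[14, 35] (size 2, max 35) hi=[47] (size 1, min 47) -> median=35
Step 4: insert 37 -> lo=[14, 35] (size 2, max 35) hi=[37, 47] (size 2, min 37) -> median=36
Step 5: insert 7 -> lo=[7, 14, 35] (size 3, max 35) hi=[37, 47] (size 2, min 37) -> median=35
Step 6: insert 26 -> lo=[7, 14, 26] (size 3, max 26) hi=[35, 37, 47] (size 3, min 35) -> median=30.5
Step 7: insert 2 -> lo=[2, 7, 14, 26] (size 4, max 26) hi=[35, 37, 47] (size 3, min 35) -> median=26
Step 8: insert 44 -> lo=[2, 7, 14, 26] (size 4, max 26) hi=[35, 37, 44, 47] (size 4, min 35) -> median=30.5
Step 9: insert 35 -> lo=[2, 7, 14, 26, 35] (size 5, max 35) hi=[35, 37, 44, 47] (size 4, min 35) -> median=35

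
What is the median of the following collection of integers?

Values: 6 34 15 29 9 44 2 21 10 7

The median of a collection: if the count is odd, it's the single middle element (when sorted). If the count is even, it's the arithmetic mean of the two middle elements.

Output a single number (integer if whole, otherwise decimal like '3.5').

Answer: 12.5

Derivation:
Step 1: insert 6 -> lo=[6] (size 1, max 6) hi=[] (size 0) -> median=6
Step 2: insert 34 -> lo=[6] (size 1, max 6) hi=[34] (size 1, min 34) -> median=20
Step 3: insert 15 -> lo=[6, 15] (size 2, max 15) hi=[34] (size 1, min 34) -> median=15
Step 4: insert 29 -> lo=[6, 15] (size 2, max 15) hi=[29, 34] (size 2, min 29) -> median=22
Step 5: insert 9 -> lo=[6, 9, 15] (size 3, max 15) hi=[29, 34] (size 2, min 29) -> median=15
Step 6: insert 44 -> lo=[6, 9, 15] (size 3, max 15) hi=[29, 34, 44] (size 3, min 29) -> median=22
Step 7: insert 2 -> lo=[2, 6, 9, 15] (size 4, max 15) hi=[29, 34, 44] (size 3, min 29) -> median=15
Step 8: insert 21 -> lo=[2, 6, 9, 15] (size 4, max 15) hi=[21, 29, 34, 44] (size 4, min 21) -> median=18
Step 9: insert 10 -> lo=[2, 6, 9, 10, 15] (size 5, max 15) hi=[21, 29, 34, 44] (size 4, min 21) -> median=15
Step 10: insert 7 -> lo=[2, 6, 7, 9, 10] (size 5, max 10) hi=[15, 21, 29, 34, 44] (size 5, min 15) -> median=12.5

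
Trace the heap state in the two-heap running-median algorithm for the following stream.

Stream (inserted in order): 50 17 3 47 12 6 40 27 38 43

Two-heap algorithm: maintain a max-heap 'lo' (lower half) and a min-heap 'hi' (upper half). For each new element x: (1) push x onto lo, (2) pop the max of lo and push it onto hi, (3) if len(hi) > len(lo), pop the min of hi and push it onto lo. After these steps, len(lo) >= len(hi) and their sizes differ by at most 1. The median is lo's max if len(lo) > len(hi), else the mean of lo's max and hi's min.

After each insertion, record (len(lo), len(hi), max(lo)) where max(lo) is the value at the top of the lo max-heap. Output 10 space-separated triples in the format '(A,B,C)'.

Answer: (1,0,50) (1,1,17) (2,1,17) (2,2,17) (3,2,17) (3,3,12) (4,3,17) (4,4,17) (5,4,27) (5,5,27)

Derivation:
Step 1: insert 50 -> lo=[50] hi=[] -> (len(lo)=1, len(hi)=0, max(lo)=50)
Step 2: insert 17 -> lo=[17] hi=[50] -> (len(lo)=1, len(hi)=1, max(lo)=17)
Step 3: insert 3 -> lo=[3, 17] hi=[50] -> (len(lo)=2, len(hi)=1, max(lo)=17)
Step 4: insert 47 -> lo=[3, 17] hi=[47, 50] -> (len(lo)=2, len(hi)=2, max(lo)=17)
Step 5: insert 12 -> lo=[3, 12, 17] hi=[47, 50] -> (len(lo)=3, len(hi)=2, max(lo)=17)
Step 6: insert 6 -> lo=[3, 6, 12] hi=[17, 47, 50] -> (len(lo)=3, len(hi)=3, max(lo)=12)
Step 7: insert 40 -> lo=[3, 6, 12, 17] hi=[40, 47, 50] -> (len(lo)=4, len(hi)=3, max(lo)=17)
Step 8: insert 27 -> lo=[3, 6, 12, 17] hi=[27, 40, 47, 50] -> (len(lo)=4, len(hi)=4, max(lo)=17)
Step 9: insert 38 -> lo=[3, 6, 12, 17, 27] hi=[38, 40, 47, 50] -> (len(lo)=5, len(hi)=4, max(lo)=27)
Step 10: insert 43 -> lo=[3, 6, 12, 17, 27] hi=[38, 40, 43, 47, 50] -> (len(lo)=5, len(hi)=5, max(lo)=27)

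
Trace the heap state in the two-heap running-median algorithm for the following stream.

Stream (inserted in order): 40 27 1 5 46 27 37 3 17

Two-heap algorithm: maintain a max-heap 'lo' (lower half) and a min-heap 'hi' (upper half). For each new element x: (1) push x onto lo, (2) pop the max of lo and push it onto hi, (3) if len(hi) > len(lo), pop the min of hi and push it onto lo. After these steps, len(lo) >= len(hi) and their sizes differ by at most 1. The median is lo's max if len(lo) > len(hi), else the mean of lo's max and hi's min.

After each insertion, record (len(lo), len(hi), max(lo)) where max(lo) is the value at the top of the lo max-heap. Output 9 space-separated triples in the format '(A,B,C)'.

Step 1: insert 40 -> lo=[40] hi=[] -> (len(lo)=1, len(hi)=0, max(lo)=40)
Step 2: insert 27 -> lo=[27] hi=[40] -> (len(lo)=1, len(hi)=1, max(lo)=27)
Step 3: insert 1 -> lo=[1, 27] hi=[40] -> (len(lo)=2, len(hi)=1, max(lo)=27)
Step 4: insert 5 -> lo=[1, 5] hi=[27, 40] -> (len(lo)=2, len(hi)=2, max(lo)=5)
Step 5: insert 46 -> lo=[1, 5, 27] hi=[40, 46] -> (len(lo)=3, len(hi)=2, max(lo)=27)
Step 6: insert 27 -> lo=[1, 5, 27] hi=[27, 40, 46] -> (len(lo)=3, len(hi)=3, max(lo)=27)
Step 7: insert 37 -> lo=[1, 5, 27, 27] hi=[37, 40, 46] -> (len(lo)=4, len(hi)=3, max(lo)=27)
Step 8: insert 3 -> lo=[1, 3, 5, 27] hi=[27, 37, 40, 46] -> (len(lo)=4, len(hi)=4, max(lo)=27)
Step 9: insert 17 -> lo=[1, 3, 5, 17, 27] hi=[27, 37, 40, 46] -> (len(lo)=5, len(hi)=4, max(lo)=27)

Answer: (1,0,40) (1,1,27) (2,1,27) (2,2,5) (3,2,27) (3,3,27) (4,3,27) (4,4,27) (5,4,27)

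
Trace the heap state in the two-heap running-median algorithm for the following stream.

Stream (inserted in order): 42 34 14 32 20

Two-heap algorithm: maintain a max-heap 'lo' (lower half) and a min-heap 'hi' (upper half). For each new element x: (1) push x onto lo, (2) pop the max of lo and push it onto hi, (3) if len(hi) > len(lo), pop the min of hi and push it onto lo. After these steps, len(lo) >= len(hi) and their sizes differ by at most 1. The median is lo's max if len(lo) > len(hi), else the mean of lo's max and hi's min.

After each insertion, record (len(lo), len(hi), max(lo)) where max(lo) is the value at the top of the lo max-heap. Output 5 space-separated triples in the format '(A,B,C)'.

Answer: (1,0,42) (1,1,34) (2,1,34) (2,2,32) (3,2,32)

Derivation:
Step 1: insert 42 -> lo=[42] hi=[] -> (len(lo)=1, len(hi)=0, max(lo)=42)
Step 2: insert 34 -> lo=[34] hi=[42] -> (len(lo)=1, len(hi)=1, max(lo)=34)
Step 3: insert 14 -> lo=[14, 34] hi=[42] -> (len(lo)=2, len(hi)=1, max(lo)=34)
Step 4: insert 32 -> lo=[14, 32] hi=[34, 42] -> (len(lo)=2, len(hi)=2, max(lo)=32)
Step 5: insert 20 -> lo=[14, 20, 32] hi=[34, 42] -> (len(lo)=3, len(hi)=2, max(lo)=32)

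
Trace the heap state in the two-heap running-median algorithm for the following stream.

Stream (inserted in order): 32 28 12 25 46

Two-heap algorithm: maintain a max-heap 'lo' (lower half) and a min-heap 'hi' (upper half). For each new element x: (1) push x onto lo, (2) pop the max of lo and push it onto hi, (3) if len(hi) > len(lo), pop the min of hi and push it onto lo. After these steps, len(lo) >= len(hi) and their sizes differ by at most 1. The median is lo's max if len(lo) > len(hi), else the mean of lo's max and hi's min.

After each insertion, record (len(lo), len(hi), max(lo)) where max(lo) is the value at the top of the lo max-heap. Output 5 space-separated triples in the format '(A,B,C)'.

Answer: (1,0,32) (1,1,28) (2,1,28) (2,2,25) (3,2,28)

Derivation:
Step 1: insert 32 -> lo=[32] hi=[] -> (len(lo)=1, len(hi)=0, max(lo)=32)
Step 2: insert 28 -> lo=[28] hi=[32] -> (len(lo)=1, len(hi)=1, max(lo)=28)
Step 3: insert 12 -> lo=[12, 28] hi=[32] -> (len(lo)=2, len(hi)=1, max(lo)=28)
Step 4: insert 25 -> lo=[12, 25] hi=[28, 32] -> (len(lo)=2, len(hi)=2, max(lo)=25)
Step 5: insert 46 -> lo=[12, 25, 28] hi=[32, 46] -> (len(lo)=3, len(hi)=2, max(lo)=28)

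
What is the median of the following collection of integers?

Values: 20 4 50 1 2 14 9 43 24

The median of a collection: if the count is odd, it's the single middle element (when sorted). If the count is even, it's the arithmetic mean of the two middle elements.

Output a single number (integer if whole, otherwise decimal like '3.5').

Step 1: insert 20 -> lo=[20] (size 1, max 20) hi=[] (size 0) -> median=20
Step 2: insert 4 -> lo=[4] (size 1, max 4) hi=[20] (size 1, min 20) -> median=12
Step 3: insert 50 -> lo=[4, 20] (size 2, max 20) hi=[50] (size 1, min 50) -> median=20
Step 4: insert 1 -> lo=[1, 4] (size 2, max 4) hi=[20, 50] (size 2, min 20) -> median=12
Step 5: insert 2 -> lo=[1, 2, 4] (size 3, max 4) hi=[20, 50] (size 2, min 20) -> median=4
Step 6: insert 14 -> lo=[1, 2, 4] (size 3, max 4) hi=[14, 20, 50] (size 3, min 14) -> median=9
Step 7: insert 9 -> lo=[1, 2, 4, 9] (size 4, max 9) hi=[14, 20, 50] (size 3, min 14) -> median=9
Step 8: insert 43 -> lo=[1, 2, 4, 9] (size 4, max 9) hi=[14, 20, 43, 50] (size 4, min 14) -> median=11.5
Step 9: insert 24 -> lo=[1, 2, 4, 9, 14] (size 5, max 14) hi=[20, 24, 43, 50] (size 4, min 20) -> median=14

Answer: 14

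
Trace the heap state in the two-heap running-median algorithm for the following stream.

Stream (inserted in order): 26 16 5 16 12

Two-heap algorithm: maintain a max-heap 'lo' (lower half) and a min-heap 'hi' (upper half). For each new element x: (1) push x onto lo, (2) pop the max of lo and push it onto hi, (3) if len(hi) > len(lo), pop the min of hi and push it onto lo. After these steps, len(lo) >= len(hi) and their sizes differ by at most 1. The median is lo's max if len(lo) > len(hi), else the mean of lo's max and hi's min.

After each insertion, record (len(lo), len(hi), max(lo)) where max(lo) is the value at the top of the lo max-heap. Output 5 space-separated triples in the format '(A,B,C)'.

Answer: (1,0,26) (1,1,16) (2,1,16) (2,2,16) (3,2,16)

Derivation:
Step 1: insert 26 -> lo=[26] hi=[] -> (len(lo)=1, len(hi)=0, max(lo)=26)
Step 2: insert 16 -> lo=[16] hi=[26] -> (len(lo)=1, len(hi)=1, max(lo)=16)
Step 3: insert 5 -> lo=[5, 16] hi=[26] -> (len(lo)=2, len(hi)=1, max(lo)=16)
Step 4: insert 16 -> lo=[5, 16] hi=[16, 26] -> (len(lo)=2, len(hi)=2, max(lo)=16)
Step 5: insert 12 -> lo=[5, 12, 16] hi=[16, 26] -> (len(lo)=3, len(hi)=2, max(lo)=16)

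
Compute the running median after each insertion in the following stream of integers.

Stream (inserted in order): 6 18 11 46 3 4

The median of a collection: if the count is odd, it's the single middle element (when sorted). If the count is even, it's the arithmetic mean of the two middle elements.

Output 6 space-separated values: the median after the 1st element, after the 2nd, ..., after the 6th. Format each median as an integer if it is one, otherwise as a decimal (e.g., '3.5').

Answer: 6 12 11 14.5 11 8.5

Derivation:
Step 1: insert 6 -> lo=[6] (size 1, max 6) hi=[] (size 0) -> median=6
Step 2: insert 18 -> lo=[6] (size 1, max 6) hi=[18] (size 1, min 18) -> median=12
Step 3: insert 11 -> lo=[6, 11] (size 2, max 11) hi=[18] (size 1, min 18) -> median=11
Step 4: insert 46 -> lo=[6, 11] (size 2, max 11) hi=[18, 46] (size 2, min 18) -> median=14.5
Step 5: insert 3 -> lo=[3, 6, 11] (size 3, max 11) hi=[18, 46] (size 2, min 18) -> median=11
Step 6: insert 4 -> lo=[3, 4, 6] (size 3, max 6) hi=[11, 18, 46] (size 3, min 11) -> median=8.5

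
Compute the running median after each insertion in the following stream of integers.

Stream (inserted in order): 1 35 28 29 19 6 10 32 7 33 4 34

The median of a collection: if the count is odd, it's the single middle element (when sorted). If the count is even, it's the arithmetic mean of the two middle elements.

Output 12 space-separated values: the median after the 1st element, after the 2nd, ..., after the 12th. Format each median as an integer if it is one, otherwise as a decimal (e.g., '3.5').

Answer: 1 18 28 28.5 28 23.5 19 23.5 19 23.5 19 23.5

Derivation:
Step 1: insert 1 -> lo=[1] (size 1, max 1) hi=[] (size 0) -> median=1
Step 2: insert 35 -> lo=[1] (size 1, max 1) hi=[35] (size 1, min 35) -> median=18
Step 3: insert 28 -> lo=[1, 28] (size 2, max 28) hi=[35] (size 1, min 35) -> median=28
Step 4: insert 29 -> lo=[1, 28] (size 2, max 28) hi=[29, 35] (size 2, min 29) -> median=28.5
Step 5: insert 19 -> lo=[1, 19, 28] (size 3, max 28) hi=[29, 35] (size 2, min 29) -> median=28
Step 6: insert 6 -> lo=[1, 6, 19] (size 3, max 19) hi=[28, 29, 35] (size 3, min 28) -> median=23.5
Step 7: insert 10 -> lo=[1, 6, 10, 19] (size 4, max 19) hi=[28, 29, 35] (size 3, min 28) -> median=19
Step 8: insert 32 -> lo=[1, 6, 10, 19] (size 4, max 19) hi=[28, 29, 32, 35] (size 4, min 28) -> median=23.5
Step 9: insert 7 -> lo=[1, 6, 7, 10, 19] (size 5, max 19) hi=[28, 29, 32, 35] (size 4, min 28) -> median=19
Step 10: insert 33 -> lo=[1, 6, 7, 10, 19] (size 5, max 19) hi=[28, 29, 32, 33, 35] (size 5, min 28) -> median=23.5
Step 11: insert 4 -> lo=[1, 4, 6, 7, 10, 19] (size 6, max 19) hi=[28, 29, 32, 33, 35] (size 5, min 28) -> median=19
Step 12: insert 34 -> lo=[1, 4, 6, 7, 10, 19] (size 6, max 19) hi=[28, 29, 32, 33, 34, 35] (size 6, min 28) -> median=23.5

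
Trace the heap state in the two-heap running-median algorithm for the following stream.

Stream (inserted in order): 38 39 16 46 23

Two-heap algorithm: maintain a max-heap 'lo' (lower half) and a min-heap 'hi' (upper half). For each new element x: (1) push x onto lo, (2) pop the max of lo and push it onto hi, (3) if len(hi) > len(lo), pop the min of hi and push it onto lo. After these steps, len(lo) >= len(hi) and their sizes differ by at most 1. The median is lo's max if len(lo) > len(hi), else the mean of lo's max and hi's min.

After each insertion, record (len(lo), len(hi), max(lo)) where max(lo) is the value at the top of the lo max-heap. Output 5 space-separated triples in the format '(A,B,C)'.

Answer: (1,0,38) (1,1,38) (2,1,38) (2,2,38) (3,2,38)

Derivation:
Step 1: insert 38 -> lo=[38] hi=[] -> (len(lo)=1, len(hi)=0, max(lo)=38)
Step 2: insert 39 -> lo=[38] hi=[39] -> (len(lo)=1, len(hi)=1, max(lo)=38)
Step 3: insert 16 -> lo=[16, 38] hi=[39] -> (len(lo)=2, len(hi)=1, max(lo)=38)
Step 4: insert 46 -> lo=[16, 38] hi=[39, 46] -> (len(lo)=2, len(hi)=2, max(lo)=38)
Step 5: insert 23 -> lo=[16, 23, 38] hi=[39, 46] -> (len(lo)=3, len(hi)=2, max(lo)=38)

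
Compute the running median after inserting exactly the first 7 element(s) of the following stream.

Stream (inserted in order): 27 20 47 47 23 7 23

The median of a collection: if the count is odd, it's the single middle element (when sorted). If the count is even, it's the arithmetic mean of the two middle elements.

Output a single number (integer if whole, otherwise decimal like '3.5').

Step 1: insert 27 -> lo=[27] (size 1, max 27) hi=[] (size 0) -> median=27
Step 2: insert 20 -> lo=[20] (size 1, max 20) hi=[27] (size 1, min 27) -> median=23.5
Step 3: insert 47 -> lo=[20, 27] (size 2, max 27) hi=[47] (size 1, min 47) -> median=27
Step 4: insert 47 -> lo=[20, 27] (size 2, max 27) hi=[47, 47] (size 2, min 47) -> median=37
Step 5: insert 23 -> lo=[20, 23, 27] (size 3, max 27) hi=[47, 47] (size 2, min 47) -> median=27
Step 6: insert 7 -> lo=[7, 20, 23] (size 3, max 23) hi=[27, 47, 47] (size 3, min 27) -> median=25
Step 7: insert 23 -> lo=[7, 20, 23, 23] (size 4, max 23) hi=[27, 47, 47] (size 3, min 27) -> median=23

Answer: 23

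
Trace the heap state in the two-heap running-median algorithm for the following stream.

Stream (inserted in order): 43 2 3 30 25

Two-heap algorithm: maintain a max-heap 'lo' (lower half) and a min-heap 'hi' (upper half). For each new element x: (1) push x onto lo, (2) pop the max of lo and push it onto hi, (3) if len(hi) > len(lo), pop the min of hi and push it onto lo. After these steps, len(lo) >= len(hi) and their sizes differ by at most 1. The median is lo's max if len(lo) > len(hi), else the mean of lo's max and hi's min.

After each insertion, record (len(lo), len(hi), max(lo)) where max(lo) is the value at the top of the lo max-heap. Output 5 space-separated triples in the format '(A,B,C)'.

Answer: (1,0,43) (1,1,2) (2,1,3) (2,2,3) (3,2,25)

Derivation:
Step 1: insert 43 -> lo=[43] hi=[] -> (len(lo)=1, len(hi)=0, max(lo)=43)
Step 2: insert 2 -> lo=[2] hi=[43] -> (len(lo)=1, len(hi)=1, max(lo)=2)
Step 3: insert 3 -> lo=[2, 3] hi=[43] -> (len(lo)=2, len(hi)=1, max(lo)=3)
Step 4: insert 30 -> lo=[2, 3] hi=[30, 43] -> (len(lo)=2, len(hi)=2, max(lo)=3)
Step 5: insert 25 -> lo=[2, 3, 25] hi=[30, 43] -> (len(lo)=3, len(hi)=2, max(lo)=25)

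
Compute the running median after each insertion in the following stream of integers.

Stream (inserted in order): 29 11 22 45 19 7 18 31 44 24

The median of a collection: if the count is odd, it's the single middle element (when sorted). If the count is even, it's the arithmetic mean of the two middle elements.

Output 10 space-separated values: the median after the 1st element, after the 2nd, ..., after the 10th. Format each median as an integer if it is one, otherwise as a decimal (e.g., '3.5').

Step 1: insert 29 -> lo=[29] (size 1, max 29) hi=[] (size 0) -> median=29
Step 2: insert 11 -> lo=[11] (size 1, max 11) hi=[29] (size 1, min 29) -> median=20
Step 3: insert 22 -> lo=[11, 22] (size 2, max 22) hi=[29] (size 1, min 29) -> median=22
Step 4: insert 45 -> lo=[11, 22] (size 2, max 22) hi=[29, 45] (size 2, min 29) -> median=25.5
Step 5: insert 19 -> lo=[11, 19, 22] (size 3, max 22) hi=[29, 45] (size 2, min 29) -> median=22
Step 6: insert 7 -> lo=[7, 11, 19] (size 3, max 19) hi=[22, 29, 45] (size 3, min 22) -> median=20.5
Step 7: insert 18 -> lo=[7, 11, 18, 19] (size 4, max 19) hi=[22, 29, 45] (size 3, min 22) -> median=19
Step 8: insert 31 -> lo=[7, 11, 18, 19] (size 4, max 19) hi=[22, 29, 31, 45] (size 4, min 22) -> median=20.5
Step 9: insert 44 -> lo=[7, 11, 18, 19, 22] (size 5, max 22) hi=[29, 31, 44, 45] (size 4, min 29) -> median=22
Step 10: insert 24 -> lo=[7, 11, 18, 19, 22] (size 5, max 22) hi=[24, 29, 31, 44, 45] (size 5, min 24) -> median=23

Answer: 29 20 22 25.5 22 20.5 19 20.5 22 23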